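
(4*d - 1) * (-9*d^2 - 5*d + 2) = -36*d^3 - 11*d^2 + 13*d - 2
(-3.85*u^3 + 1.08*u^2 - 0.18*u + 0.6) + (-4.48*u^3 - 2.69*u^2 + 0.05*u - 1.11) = -8.33*u^3 - 1.61*u^2 - 0.13*u - 0.51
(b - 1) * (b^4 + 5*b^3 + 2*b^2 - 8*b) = b^5 + 4*b^4 - 3*b^3 - 10*b^2 + 8*b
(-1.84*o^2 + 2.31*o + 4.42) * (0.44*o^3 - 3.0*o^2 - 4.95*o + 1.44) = -0.8096*o^5 + 6.5364*o^4 + 4.1228*o^3 - 27.3441*o^2 - 18.5526*o + 6.3648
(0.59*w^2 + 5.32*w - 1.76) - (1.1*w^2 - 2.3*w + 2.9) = -0.51*w^2 + 7.62*w - 4.66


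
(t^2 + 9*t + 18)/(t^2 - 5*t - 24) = (t + 6)/(t - 8)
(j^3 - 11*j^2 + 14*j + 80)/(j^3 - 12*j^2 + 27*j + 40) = (j + 2)/(j + 1)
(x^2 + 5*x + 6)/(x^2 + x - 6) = (x + 2)/(x - 2)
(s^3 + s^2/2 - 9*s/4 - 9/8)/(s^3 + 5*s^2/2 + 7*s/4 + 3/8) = (2*s - 3)/(2*s + 1)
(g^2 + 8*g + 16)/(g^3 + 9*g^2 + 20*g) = (g + 4)/(g*(g + 5))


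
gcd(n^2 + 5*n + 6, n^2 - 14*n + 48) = 1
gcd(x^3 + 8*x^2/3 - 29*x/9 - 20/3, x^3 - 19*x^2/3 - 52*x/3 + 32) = x + 3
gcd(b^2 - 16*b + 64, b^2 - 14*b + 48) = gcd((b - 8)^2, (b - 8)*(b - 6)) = b - 8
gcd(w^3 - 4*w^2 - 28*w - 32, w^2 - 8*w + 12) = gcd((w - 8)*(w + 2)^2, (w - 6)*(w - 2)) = 1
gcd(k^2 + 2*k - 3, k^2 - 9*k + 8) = k - 1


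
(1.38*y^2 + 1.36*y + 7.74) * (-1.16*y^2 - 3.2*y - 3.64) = -1.6008*y^4 - 5.9936*y^3 - 18.3536*y^2 - 29.7184*y - 28.1736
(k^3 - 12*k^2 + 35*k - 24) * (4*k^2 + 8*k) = 4*k^5 - 40*k^4 + 44*k^3 + 184*k^2 - 192*k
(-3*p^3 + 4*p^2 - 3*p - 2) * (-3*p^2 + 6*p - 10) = 9*p^5 - 30*p^4 + 63*p^3 - 52*p^2 + 18*p + 20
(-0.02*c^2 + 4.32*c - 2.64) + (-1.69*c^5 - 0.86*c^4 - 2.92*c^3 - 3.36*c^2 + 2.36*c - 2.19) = -1.69*c^5 - 0.86*c^4 - 2.92*c^3 - 3.38*c^2 + 6.68*c - 4.83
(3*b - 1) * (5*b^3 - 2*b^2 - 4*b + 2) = 15*b^4 - 11*b^3 - 10*b^2 + 10*b - 2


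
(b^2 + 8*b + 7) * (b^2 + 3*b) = b^4 + 11*b^3 + 31*b^2 + 21*b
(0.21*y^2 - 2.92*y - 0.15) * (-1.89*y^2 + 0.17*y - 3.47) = -0.3969*y^4 + 5.5545*y^3 - 0.9416*y^2 + 10.1069*y + 0.5205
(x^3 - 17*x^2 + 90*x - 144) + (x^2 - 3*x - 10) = x^3 - 16*x^2 + 87*x - 154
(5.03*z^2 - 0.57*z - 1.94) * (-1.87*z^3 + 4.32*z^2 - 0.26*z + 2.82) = -9.4061*z^5 + 22.7955*z^4 - 0.1424*z^3 + 5.952*z^2 - 1.103*z - 5.4708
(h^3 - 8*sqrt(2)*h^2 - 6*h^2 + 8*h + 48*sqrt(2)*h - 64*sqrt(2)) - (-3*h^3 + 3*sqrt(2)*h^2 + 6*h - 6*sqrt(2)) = 4*h^3 - 11*sqrt(2)*h^2 - 6*h^2 + 2*h + 48*sqrt(2)*h - 58*sqrt(2)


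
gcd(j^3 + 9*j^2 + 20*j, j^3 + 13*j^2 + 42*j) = j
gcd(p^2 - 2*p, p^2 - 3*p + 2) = p - 2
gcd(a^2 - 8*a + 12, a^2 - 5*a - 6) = a - 6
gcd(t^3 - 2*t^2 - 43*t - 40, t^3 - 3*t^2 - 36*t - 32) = t^2 - 7*t - 8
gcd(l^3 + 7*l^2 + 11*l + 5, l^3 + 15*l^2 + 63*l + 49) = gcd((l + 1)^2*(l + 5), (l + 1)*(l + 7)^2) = l + 1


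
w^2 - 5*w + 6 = (w - 3)*(w - 2)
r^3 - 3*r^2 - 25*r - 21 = (r - 7)*(r + 1)*(r + 3)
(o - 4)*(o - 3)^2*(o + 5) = o^4 - 5*o^3 - 17*o^2 + 129*o - 180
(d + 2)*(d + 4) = d^2 + 6*d + 8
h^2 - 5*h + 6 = (h - 3)*(h - 2)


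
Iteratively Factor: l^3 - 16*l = (l + 4)*(l^2 - 4*l) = l*(l + 4)*(l - 4)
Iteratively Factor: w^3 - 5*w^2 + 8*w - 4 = (w - 1)*(w^2 - 4*w + 4) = (w - 2)*(w - 1)*(w - 2)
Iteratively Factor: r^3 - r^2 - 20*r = (r - 5)*(r^2 + 4*r) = r*(r - 5)*(r + 4)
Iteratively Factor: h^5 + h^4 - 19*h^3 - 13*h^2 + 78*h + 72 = (h + 1)*(h^4 - 19*h^2 + 6*h + 72) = (h + 1)*(h + 4)*(h^3 - 4*h^2 - 3*h + 18) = (h - 3)*(h + 1)*(h + 4)*(h^2 - h - 6) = (h - 3)^2*(h + 1)*(h + 4)*(h + 2)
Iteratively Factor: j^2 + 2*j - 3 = (j - 1)*(j + 3)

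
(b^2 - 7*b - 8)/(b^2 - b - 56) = (b + 1)/(b + 7)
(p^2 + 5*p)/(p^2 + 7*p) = (p + 5)/(p + 7)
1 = 1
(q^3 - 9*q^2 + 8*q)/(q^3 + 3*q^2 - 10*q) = (q^2 - 9*q + 8)/(q^2 + 3*q - 10)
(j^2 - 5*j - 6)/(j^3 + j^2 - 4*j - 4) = (j - 6)/(j^2 - 4)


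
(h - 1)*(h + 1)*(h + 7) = h^3 + 7*h^2 - h - 7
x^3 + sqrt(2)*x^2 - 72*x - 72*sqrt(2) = (x - 6*sqrt(2))*(x + sqrt(2))*(x + 6*sqrt(2))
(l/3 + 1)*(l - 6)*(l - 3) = l^3/3 - 2*l^2 - 3*l + 18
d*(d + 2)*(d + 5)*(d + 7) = d^4 + 14*d^3 + 59*d^2 + 70*d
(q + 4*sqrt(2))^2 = q^2 + 8*sqrt(2)*q + 32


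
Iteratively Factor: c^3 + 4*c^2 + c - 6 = (c - 1)*(c^2 + 5*c + 6) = (c - 1)*(c + 2)*(c + 3)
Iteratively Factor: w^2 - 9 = (w - 3)*(w + 3)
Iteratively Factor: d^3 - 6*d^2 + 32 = (d + 2)*(d^2 - 8*d + 16) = (d - 4)*(d + 2)*(d - 4)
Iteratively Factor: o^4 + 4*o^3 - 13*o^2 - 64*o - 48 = (o - 4)*(o^3 + 8*o^2 + 19*o + 12) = (o - 4)*(o + 4)*(o^2 + 4*o + 3) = (o - 4)*(o + 1)*(o + 4)*(o + 3)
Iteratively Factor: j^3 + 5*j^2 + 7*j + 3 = (j + 3)*(j^2 + 2*j + 1) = (j + 1)*(j + 3)*(j + 1)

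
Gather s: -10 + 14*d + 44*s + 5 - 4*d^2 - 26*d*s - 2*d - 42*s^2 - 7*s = -4*d^2 + 12*d - 42*s^2 + s*(37 - 26*d) - 5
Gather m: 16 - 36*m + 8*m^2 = 8*m^2 - 36*m + 16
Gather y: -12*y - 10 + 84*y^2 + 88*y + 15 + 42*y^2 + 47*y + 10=126*y^2 + 123*y + 15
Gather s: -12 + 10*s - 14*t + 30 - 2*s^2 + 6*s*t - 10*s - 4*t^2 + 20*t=-2*s^2 + 6*s*t - 4*t^2 + 6*t + 18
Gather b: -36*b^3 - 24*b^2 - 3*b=-36*b^3 - 24*b^2 - 3*b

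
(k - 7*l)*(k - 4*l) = k^2 - 11*k*l + 28*l^2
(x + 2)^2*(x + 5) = x^3 + 9*x^2 + 24*x + 20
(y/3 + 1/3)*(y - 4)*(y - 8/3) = y^3/3 - 17*y^2/9 + 4*y/3 + 32/9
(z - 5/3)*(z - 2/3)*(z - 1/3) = z^3 - 8*z^2/3 + 17*z/9 - 10/27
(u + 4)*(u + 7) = u^2 + 11*u + 28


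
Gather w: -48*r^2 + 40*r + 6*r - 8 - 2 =-48*r^2 + 46*r - 10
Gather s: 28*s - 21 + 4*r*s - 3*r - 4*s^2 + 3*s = -3*r - 4*s^2 + s*(4*r + 31) - 21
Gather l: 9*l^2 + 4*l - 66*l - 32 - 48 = 9*l^2 - 62*l - 80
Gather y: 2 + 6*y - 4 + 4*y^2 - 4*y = 4*y^2 + 2*y - 2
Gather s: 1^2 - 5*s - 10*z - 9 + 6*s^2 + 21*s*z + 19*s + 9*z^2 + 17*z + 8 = 6*s^2 + s*(21*z + 14) + 9*z^2 + 7*z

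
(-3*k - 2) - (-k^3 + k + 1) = k^3 - 4*k - 3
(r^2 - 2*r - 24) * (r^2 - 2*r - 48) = r^4 - 4*r^3 - 68*r^2 + 144*r + 1152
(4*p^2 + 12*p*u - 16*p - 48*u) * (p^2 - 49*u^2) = 4*p^4 + 12*p^3*u - 16*p^3 - 196*p^2*u^2 - 48*p^2*u - 588*p*u^3 + 784*p*u^2 + 2352*u^3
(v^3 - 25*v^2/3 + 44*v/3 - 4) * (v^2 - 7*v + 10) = v^5 - 46*v^4/3 + 83*v^3 - 190*v^2 + 524*v/3 - 40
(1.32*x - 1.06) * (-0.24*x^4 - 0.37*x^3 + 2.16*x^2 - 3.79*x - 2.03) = -0.3168*x^5 - 0.234*x^4 + 3.2434*x^3 - 7.2924*x^2 + 1.3378*x + 2.1518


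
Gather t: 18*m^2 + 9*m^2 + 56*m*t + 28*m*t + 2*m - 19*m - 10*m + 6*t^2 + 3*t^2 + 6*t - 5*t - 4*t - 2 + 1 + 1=27*m^2 - 27*m + 9*t^2 + t*(84*m - 3)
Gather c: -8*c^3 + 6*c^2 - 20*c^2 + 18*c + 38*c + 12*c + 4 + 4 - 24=-8*c^3 - 14*c^2 + 68*c - 16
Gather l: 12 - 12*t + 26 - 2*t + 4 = 42 - 14*t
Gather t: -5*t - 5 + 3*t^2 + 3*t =3*t^2 - 2*t - 5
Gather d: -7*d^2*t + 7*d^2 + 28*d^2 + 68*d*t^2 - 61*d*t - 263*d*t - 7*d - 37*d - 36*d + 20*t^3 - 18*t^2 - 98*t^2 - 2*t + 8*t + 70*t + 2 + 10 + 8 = d^2*(35 - 7*t) + d*(68*t^2 - 324*t - 80) + 20*t^3 - 116*t^2 + 76*t + 20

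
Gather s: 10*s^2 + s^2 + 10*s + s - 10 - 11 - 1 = 11*s^2 + 11*s - 22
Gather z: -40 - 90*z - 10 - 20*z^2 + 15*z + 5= -20*z^2 - 75*z - 45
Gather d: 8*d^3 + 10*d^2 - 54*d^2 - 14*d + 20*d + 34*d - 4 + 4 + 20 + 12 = 8*d^3 - 44*d^2 + 40*d + 32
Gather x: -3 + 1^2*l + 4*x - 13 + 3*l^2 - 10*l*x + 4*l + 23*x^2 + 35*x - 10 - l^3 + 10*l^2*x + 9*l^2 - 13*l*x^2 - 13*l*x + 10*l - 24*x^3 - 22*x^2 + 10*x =-l^3 + 12*l^2 + 15*l - 24*x^3 + x^2*(1 - 13*l) + x*(10*l^2 - 23*l + 49) - 26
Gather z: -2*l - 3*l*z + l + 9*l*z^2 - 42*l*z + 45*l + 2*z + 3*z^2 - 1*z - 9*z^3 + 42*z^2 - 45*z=44*l - 9*z^3 + z^2*(9*l + 45) + z*(-45*l - 44)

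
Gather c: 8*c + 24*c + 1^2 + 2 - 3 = 32*c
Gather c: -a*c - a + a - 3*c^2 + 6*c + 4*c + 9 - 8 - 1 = -3*c^2 + c*(10 - a)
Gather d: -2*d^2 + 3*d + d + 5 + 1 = -2*d^2 + 4*d + 6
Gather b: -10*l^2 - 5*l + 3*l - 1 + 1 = -10*l^2 - 2*l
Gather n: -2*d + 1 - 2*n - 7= -2*d - 2*n - 6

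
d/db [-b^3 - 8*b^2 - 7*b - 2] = -3*b^2 - 16*b - 7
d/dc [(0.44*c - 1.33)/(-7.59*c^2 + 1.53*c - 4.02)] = (3.3396*c^2 - 20.1894*c + 0.2661)/(57.6081*c^4 - 23.2254*c^3 + 63.3645*c^2 - 12.3012*c + 16.1604)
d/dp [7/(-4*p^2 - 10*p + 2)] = 7*(4*p + 5)/(2*(2*p^2 + 5*p - 1)^2)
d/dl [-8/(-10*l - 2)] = -20/(5*l + 1)^2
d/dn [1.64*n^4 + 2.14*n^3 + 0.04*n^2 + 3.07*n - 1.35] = 6.56*n^3 + 6.42*n^2 + 0.08*n + 3.07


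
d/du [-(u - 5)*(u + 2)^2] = (8 - 3*u)*(u + 2)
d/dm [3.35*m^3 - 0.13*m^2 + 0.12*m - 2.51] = 10.05*m^2 - 0.26*m + 0.12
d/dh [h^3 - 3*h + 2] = 3*h^2 - 3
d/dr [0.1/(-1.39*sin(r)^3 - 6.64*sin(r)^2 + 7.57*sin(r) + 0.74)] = (0.417*sin(r)^2 + 1.328*sin(r) - 0.757)*cos(r)/(1.39*sin(r)^3 + 6.64*sin(r)^2 - 7.57*sin(r) - 0.74)^2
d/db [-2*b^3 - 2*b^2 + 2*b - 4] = -6*b^2 - 4*b + 2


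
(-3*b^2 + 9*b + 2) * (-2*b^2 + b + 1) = 6*b^4 - 21*b^3 + 2*b^2 + 11*b + 2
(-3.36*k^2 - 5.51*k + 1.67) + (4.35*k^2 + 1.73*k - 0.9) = 0.99*k^2 - 3.78*k + 0.77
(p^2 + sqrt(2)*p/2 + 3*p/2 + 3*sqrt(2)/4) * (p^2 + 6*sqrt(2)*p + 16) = p^4 + 3*p^3/2 + 13*sqrt(2)*p^3/2 + 39*sqrt(2)*p^2/4 + 22*p^2 + 8*sqrt(2)*p + 33*p + 12*sqrt(2)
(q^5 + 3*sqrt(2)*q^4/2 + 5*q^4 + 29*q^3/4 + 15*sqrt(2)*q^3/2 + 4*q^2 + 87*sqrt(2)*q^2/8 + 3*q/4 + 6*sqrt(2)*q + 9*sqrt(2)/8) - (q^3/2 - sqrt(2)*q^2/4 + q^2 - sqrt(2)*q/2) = q^5 + 3*sqrt(2)*q^4/2 + 5*q^4 + 27*q^3/4 + 15*sqrt(2)*q^3/2 + 3*q^2 + 89*sqrt(2)*q^2/8 + 3*q/4 + 13*sqrt(2)*q/2 + 9*sqrt(2)/8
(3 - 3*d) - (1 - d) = 2 - 2*d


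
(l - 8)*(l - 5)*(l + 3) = l^3 - 10*l^2 + l + 120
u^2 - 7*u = u*(u - 7)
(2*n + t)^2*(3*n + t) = 12*n^3 + 16*n^2*t + 7*n*t^2 + t^3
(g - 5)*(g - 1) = g^2 - 6*g + 5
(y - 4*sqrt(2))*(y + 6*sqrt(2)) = y^2 + 2*sqrt(2)*y - 48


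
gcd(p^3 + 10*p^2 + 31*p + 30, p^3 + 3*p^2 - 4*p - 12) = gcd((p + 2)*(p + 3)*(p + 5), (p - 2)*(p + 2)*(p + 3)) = p^2 + 5*p + 6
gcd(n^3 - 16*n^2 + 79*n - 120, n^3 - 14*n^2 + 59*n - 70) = n - 5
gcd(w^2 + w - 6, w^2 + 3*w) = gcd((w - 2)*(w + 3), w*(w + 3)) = w + 3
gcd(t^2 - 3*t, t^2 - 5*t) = t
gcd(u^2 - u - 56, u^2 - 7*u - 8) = u - 8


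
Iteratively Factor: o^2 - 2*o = (o - 2)*(o)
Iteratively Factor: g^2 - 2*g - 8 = (g + 2)*(g - 4)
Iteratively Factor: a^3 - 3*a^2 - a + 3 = (a + 1)*(a^2 - 4*a + 3) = (a - 3)*(a + 1)*(a - 1)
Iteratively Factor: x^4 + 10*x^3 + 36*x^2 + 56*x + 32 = (x + 4)*(x^3 + 6*x^2 + 12*x + 8) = (x + 2)*(x + 4)*(x^2 + 4*x + 4) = (x + 2)^2*(x + 4)*(x + 2)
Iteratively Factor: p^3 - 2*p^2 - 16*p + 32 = (p - 4)*(p^2 + 2*p - 8) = (p - 4)*(p - 2)*(p + 4)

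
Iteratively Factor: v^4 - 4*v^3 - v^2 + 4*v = (v)*(v^3 - 4*v^2 - v + 4) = v*(v - 4)*(v^2 - 1) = v*(v - 4)*(v - 1)*(v + 1)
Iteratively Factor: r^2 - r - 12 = (r - 4)*(r + 3)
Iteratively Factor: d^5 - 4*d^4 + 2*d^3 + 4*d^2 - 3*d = (d - 1)*(d^4 - 3*d^3 - d^2 + 3*d) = (d - 3)*(d - 1)*(d^3 - d) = (d - 3)*(d - 1)^2*(d^2 + d) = (d - 3)*(d - 1)^2*(d + 1)*(d)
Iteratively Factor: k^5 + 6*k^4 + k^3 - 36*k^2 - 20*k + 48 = (k + 3)*(k^4 + 3*k^3 - 8*k^2 - 12*k + 16) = (k - 2)*(k + 3)*(k^3 + 5*k^2 + 2*k - 8) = (k - 2)*(k - 1)*(k + 3)*(k^2 + 6*k + 8) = (k - 2)*(k - 1)*(k + 2)*(k + 3)*(k + 4)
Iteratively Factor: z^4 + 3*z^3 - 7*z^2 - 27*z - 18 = (z - 3)*(z^3 + 6*z^2 + 11*z + 6) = (z - 3)*(z + 2)*(z^2 + 4*z + 3) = (z - 3)*(z + 1)*(z + 2)*(z + 3)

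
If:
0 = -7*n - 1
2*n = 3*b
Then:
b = -2/21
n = -1/7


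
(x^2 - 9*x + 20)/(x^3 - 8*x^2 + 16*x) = (x - 5)/(x*(x - 4))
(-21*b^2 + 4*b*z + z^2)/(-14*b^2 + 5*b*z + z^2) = (-3*b + z)/(-2*b + z)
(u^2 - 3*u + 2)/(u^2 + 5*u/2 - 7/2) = 2*(u - 2)/(2*u + 7)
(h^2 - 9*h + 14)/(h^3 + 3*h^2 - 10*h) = (h - 7)/(h*(h + 5))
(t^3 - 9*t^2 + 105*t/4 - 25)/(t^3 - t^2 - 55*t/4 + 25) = (t - 4)/(t + 4)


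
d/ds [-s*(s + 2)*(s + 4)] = -3*s^2 - 12*s - 8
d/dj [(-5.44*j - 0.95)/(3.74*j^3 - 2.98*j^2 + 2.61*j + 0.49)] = (40.6912*j^3 - 5.5522*j^2 - 5.662*j - 0.1861)/(13.9876*j^6 - 22.2904*j^5 + 28.4032*j^4 - 11.8904*j^3 + 3.8917*j^2 + 2.5578*j + 0.2401)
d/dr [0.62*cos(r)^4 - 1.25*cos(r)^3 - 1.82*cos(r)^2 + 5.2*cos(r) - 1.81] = (-2.48*cos(r)^3 + 3.75*cos(r)^2 + 3.64*cos(r) - 5.2)*sin(r)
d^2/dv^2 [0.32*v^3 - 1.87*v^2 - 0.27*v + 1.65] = 1.92*v - 3.74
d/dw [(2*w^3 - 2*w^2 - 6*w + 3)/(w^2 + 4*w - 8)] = 2*(w^4 + 8*w^3 - 25*w^2 + 13*w + 18)/(w^4 + 8*w^3 - 64*w + 64)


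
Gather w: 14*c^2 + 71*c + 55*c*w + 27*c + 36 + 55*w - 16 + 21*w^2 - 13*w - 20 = 14*c^2 + 98*c + 21*w^2 + w*(55*c + 42)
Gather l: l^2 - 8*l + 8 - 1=l^2 - 8*l + 7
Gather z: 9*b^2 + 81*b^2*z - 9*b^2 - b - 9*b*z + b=z*(81*b^2 - 9*b)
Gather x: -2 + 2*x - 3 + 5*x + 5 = 7*x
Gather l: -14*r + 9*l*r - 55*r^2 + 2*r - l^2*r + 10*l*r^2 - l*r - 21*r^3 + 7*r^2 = -l^2*r + l*(10*r^2 + 8*r) - 21*r^3 - 48*r^2 - 12*r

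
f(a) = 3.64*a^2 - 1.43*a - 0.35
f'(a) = 7.28*a - 1.43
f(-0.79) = 3.05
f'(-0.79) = -7.18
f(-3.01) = 36.93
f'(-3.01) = -23.34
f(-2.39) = 23.86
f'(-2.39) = -18.83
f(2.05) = 12.02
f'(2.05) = 13.49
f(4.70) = 73.34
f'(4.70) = 32.79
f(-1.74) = 13.16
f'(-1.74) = -14.10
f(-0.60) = 1.82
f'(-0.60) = -5.80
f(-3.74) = 55.91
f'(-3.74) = -28.66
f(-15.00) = 840.10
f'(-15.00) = -110.63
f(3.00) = 28.12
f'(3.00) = 20.41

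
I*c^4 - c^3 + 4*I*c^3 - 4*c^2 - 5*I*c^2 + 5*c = c*(c + 5)*(c + I)*(I*c - I)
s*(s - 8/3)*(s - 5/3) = s^3 - 13*s^2/3 + 40*s/9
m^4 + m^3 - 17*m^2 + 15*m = m*(m - 3)*(m - 1)*(m + 5)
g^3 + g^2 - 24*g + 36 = (g - 3)*(g - 2)*(g + 6)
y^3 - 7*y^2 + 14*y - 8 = (y - 4)*(y - 2)*(y - 1)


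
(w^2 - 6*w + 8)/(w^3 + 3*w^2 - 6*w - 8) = (w - 4)/(w^2 + 5*w + 4)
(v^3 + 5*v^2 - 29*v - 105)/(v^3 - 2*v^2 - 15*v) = (v + 7)/v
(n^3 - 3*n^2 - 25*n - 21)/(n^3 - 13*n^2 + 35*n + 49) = (n + 3)/(n - 7)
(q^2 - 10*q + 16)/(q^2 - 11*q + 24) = (q - 2)/(q - 3)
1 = 1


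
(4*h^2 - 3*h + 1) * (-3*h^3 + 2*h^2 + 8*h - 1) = -12*h^5 + 17*h^4 + 23*h^3 - 26*h^2 + 11*h - 1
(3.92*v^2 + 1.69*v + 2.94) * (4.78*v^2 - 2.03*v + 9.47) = 18.7376*v^4 + 0.120600000000001*v^3 + 47.7449*v^2 + 10.0361*v + 27.8418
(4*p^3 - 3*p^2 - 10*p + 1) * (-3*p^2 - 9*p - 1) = -12*p^5 - 27*p^4 + 53*p^3 + 90*p^2 + p - 1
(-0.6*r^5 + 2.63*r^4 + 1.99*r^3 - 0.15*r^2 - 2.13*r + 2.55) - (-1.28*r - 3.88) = -0.6*r^5 + 2.63*r^4 + 1.99*r^3 - 0.15*r^2 - 0.85*r + 6.43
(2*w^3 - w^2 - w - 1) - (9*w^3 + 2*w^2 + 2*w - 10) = -7*w^3 - 3*w^2 - 3*w + 9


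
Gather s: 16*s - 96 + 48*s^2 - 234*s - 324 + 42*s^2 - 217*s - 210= 90*s^2 - 435*s - 630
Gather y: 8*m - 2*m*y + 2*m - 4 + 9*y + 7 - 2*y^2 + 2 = 10*m - 2*y^2 + y*(9 - 2*m) + 5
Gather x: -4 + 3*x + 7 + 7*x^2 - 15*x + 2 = 7*x^2 - 12*x + 5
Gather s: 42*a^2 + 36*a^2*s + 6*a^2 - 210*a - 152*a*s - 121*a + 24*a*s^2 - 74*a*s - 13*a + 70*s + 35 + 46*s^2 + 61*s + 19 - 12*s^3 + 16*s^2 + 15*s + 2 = 48*a^2 - 344*a - 12*s^3 + s^2*(24*a + 62) + s*(36*a^2 - 226*a + 146) + 56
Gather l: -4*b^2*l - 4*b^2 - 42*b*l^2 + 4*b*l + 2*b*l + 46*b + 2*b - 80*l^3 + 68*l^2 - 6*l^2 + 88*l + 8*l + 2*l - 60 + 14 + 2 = -4*b^2 + 48*b - 80*l^3 + l^2*(62 - 42*b) + l*(-4*b^2 + 6*b + 98) - 44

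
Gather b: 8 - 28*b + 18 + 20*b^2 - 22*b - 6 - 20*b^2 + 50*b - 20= 0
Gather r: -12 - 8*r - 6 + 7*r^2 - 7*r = 7*r^2 - 15*r - 18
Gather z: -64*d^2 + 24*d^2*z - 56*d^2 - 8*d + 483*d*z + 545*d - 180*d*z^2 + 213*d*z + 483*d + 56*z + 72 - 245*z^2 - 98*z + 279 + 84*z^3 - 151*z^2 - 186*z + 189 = -120*d^2 + 1020*d + 84*z^3 + z^2*(-180*d - 396) + z*(24*d^2 + 696*d - 228) + 540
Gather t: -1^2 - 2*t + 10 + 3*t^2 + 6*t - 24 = 3*t^2 + 4*t - 15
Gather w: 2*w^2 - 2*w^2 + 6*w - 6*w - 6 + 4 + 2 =0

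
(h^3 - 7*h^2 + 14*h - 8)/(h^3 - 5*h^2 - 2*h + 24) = (h^2 - 3*h + 2)/(h^2 - h - 6)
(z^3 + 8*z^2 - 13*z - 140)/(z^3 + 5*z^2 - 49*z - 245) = (z - 4)/(z - 7)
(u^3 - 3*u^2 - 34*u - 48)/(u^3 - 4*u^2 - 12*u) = (u^2 - 5*u - 24)/(u*(u - 6))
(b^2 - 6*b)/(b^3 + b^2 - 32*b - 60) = b/(b^2 + 7*b + 10)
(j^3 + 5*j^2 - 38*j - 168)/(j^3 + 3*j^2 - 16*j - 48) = (j^2 + j - 42)/(j^2 - j - 12)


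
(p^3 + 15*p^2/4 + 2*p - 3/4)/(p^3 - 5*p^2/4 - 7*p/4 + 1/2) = (p + 3)/(p - 2)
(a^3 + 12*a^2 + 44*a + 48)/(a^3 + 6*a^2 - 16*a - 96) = (a + 2)/(a - 4)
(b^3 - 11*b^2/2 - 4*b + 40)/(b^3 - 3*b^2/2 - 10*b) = (b - 4)/b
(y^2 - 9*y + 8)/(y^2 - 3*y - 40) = (y - 1)/(y + 5)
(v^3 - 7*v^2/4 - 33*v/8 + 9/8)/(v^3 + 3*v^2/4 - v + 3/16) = 2*(v - 3)/(2*v - 1)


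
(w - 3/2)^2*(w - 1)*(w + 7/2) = w^4 - w^3/2 - 35*w^2/4 + 129*w/8 - 63/8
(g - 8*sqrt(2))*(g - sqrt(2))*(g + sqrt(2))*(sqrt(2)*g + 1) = sqrt(2)*g^4 - 15*g^3 - 10*sqrt(2)*g^2 + 30*g + 16*sqrt(2)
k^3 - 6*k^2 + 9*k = k*(k - 3)^2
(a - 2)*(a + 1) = a^2 - a - 2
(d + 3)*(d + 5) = d^2 + 8*d + 15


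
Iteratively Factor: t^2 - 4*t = (t - 4)*(t)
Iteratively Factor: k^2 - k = (k - 1)*(k)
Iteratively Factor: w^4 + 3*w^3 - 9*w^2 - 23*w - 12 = (w - 3)*(w^3 + 6*w^2 + 9*w + 4) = (w - 3)*(w + 1)*(w^2 + 5*w + 4) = (w - 3)*(w + 1)*(w + 4)*(w + 1)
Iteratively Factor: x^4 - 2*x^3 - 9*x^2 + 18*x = (x)*(x^3 - 2*x^2 - 9*x + 18) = x*(x + 3)*(x^2 - 5*x + 6) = x*(x - 2)*(x + 3)*(x - 3)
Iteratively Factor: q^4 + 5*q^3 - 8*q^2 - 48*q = (q + 4)*(q^3 + q^2 - 12*q) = q*(q + 4)*(q^2 + q - 12) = q*(q - 3)*(q + 4)*(q + 4)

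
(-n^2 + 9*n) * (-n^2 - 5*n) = n^4 - 4*n^3 - 45*n^2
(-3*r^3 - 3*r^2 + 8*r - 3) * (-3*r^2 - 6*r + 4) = 9*r^5 + 27*r^4 - 18*r^3 - 51*r^2 + 50*r - 12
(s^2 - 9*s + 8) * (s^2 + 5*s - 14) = s^4 - 4*s^3 - 51*s^2 + 166*s - 112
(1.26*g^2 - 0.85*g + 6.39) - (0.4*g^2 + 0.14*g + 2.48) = 0.86*g^2 - 0.99*g + 3.91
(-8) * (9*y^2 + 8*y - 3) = -72*y^2 - 64*y + 24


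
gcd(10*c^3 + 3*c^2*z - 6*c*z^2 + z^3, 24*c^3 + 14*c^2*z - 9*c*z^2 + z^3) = c + z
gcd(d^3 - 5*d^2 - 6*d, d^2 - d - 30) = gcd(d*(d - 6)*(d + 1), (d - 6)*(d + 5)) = d - 6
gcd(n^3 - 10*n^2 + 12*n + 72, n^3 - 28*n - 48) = n^2 - 4*n - 12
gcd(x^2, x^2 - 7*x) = x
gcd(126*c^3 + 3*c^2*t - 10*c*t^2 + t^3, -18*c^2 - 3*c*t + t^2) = -18*c^2 - 3*c*t + t^2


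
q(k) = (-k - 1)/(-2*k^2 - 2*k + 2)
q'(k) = (-k - 1)*(4*k + 2)/(-2*k^2 - 2*k + 2)^2 - 1/(-2*k^2 - 2*k + 2)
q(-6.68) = -0.08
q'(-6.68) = -0.01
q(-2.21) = -0.36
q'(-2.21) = -0.44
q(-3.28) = -0.18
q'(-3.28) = -0.07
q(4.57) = 0.11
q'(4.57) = -0.03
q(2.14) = 0.27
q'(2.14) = -0.17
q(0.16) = -0.71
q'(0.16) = -1.77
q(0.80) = 2.05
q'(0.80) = -10.95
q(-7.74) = -0.07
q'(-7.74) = -0.01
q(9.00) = 0.06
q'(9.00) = -0.00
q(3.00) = 0.18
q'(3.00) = -0.07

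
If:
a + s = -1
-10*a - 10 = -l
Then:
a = -s - 1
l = -10*s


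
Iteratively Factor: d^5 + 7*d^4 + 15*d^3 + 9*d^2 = (d + 3)*(d^4 + 4*d^3 + 3*d^2) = d*(d + 3)*(d^3 + 4*d^2 + 3*d) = d*(d + 3)^2*(d^2 + d) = d*(d + 1)*(d + 3)^2*(d)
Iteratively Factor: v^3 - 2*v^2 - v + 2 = (v + 1)*(v^2 - 3*v + 2) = (v - 2)*(v + 1)*(v - 1)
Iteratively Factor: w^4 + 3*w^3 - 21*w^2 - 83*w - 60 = (w + 1)*(w^3 + 2*w^2 - 23*w - 60) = (w - 5)*(w + 1)*(w^2 + 7*w + 12) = (w - 5)*(w + 1)*(w + 4)*(w + 3)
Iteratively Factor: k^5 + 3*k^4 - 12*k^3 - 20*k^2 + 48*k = (k - 2)*(k^4 + 5*k^3 - 2*k^2 - 24*k) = (k - 2)*(k + 3)*(k^3 + 2*k^2 - 8*k) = k*(k - 2)*(k + 3)*(k^2 + 2*k - 8) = k*(k - 2)^2*(k + 3)*(k + 4)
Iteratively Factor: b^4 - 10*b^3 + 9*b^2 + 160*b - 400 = (b + 4)*(b^3 - 14*b^2 + 65*b - 100) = (b - 5)*(b + 4)*(b^2 - 9*b + 20) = (b - 5)*(b - 4)*(b + 4)*(b - 5)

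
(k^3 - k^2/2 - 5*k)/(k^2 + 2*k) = k - 5/2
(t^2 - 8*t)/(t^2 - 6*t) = (t - 8)/(t - 6)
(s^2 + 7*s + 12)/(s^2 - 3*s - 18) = (s + 4)/(s - 6)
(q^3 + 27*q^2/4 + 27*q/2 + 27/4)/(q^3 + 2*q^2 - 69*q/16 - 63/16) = 4*(q + 3)/(4*q - 7)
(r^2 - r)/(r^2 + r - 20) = r*(r - 1)/(r^2 + r - 20)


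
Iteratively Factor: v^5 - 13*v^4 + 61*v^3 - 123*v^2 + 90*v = (v)*(v^4 - 13*v^3 + 61*v^2 - 123*v + 90) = v*(v - 5)*(v^3 - 8*v^2 + 21*v - 18) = v*(v - 5)*(v - 2)*(v^2 - 6*v + 9) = v*(v - 5)*(v - 3)*(v - 2)*(v - 3)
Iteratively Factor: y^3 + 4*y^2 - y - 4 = (y - 1)*(y^2 + 5*y + 4) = (y - 1)*(y + 1)*(y + 4)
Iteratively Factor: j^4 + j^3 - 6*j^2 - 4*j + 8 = (j + 2)*(j^3 - j^2 - 4*j + 4) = (j - 1)*(j + 2)*(j^2 - 4) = (j - 2)*(j - 1)*(j + 2)*(j + 2)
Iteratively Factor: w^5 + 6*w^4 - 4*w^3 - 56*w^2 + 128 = (w - 2)*(w^4 + 8*w^3 + 12*w^2 - 32*w - 64) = (w - 2)*(w + 2)*(w^3 + 6*w^2 - 32) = (w - 2)^2*(w + 2)*(w^2 + 8*w + 16) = (w - 2)^2*(w + 2)*(w + 4)*(w + 4)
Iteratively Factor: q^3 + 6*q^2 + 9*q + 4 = (q + 1)*(q^2 + 5*q + 4) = (q + 1)*(q + 4)*(q + 1)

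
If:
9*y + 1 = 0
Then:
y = -1/9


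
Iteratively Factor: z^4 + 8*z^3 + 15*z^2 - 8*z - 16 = (z + 4)*(z^3 + 4*z^2 - z - 4) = (z - 1)*(z + 4)*(z^2 + 5*z + 4) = (z - 1)*(z + 1)*(z + 4)*(z + 4)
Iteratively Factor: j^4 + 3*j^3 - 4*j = (j + 2)*(j^3 + j^2 - 2*j) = (j + 2)^2*(j^2 - j) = (j - 1)*(j + 2)^2*(j)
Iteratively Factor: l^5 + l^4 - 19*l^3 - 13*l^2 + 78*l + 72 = (l + 4)*(l^4 - 3*l^3 - 7*l^2 + 15*l + 18) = (l - 3)*(l + 4)*(l^3 - 7*l - 6) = (l - 3)*(l + 1)*(l + 4)*(l^2 - l - 6) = (l - 3)*(l + 1)*(l + 2)*(l + 4)*(l - 3)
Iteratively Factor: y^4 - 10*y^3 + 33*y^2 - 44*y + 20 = (y - 2)*(y^3 - 8*y^2 + 17*y - 10) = (y - 2)^2*(y^2 - 6*y + 5) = (y - 2)^2*(y - 1)*(y - 5)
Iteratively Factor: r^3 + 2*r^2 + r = (r)*(r^2 + 2*r + 1) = r*(r + 1)*(r + 1)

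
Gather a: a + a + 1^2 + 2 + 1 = 2*a + 4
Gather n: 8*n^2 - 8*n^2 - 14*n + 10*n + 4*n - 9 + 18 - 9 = 0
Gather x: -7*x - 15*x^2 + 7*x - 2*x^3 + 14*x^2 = -2*x^3 - x^2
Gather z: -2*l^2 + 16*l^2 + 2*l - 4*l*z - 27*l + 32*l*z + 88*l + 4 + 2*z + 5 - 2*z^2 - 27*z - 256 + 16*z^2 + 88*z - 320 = 14*l^2 + 63*l + 14*z^2 + z*(28*l + 63) - 567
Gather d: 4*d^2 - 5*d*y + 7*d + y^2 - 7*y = 4*d^2 + d*(7 - 5*y) + y^2 - 7*y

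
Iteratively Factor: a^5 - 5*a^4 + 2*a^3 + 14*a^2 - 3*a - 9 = (a + 1)*(a^4 - 6*a^3 + 8*a^2 + 6*a - 9) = (a - 3)*(a + 1)*(a^3 - 3*a^2 - a + 3) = (a - 3)*(a + 1)^2*(a^2 - 4*a + 3) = (a - 3)^2*(a + 1)^2*(a - 1)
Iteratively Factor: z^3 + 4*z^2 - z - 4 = (z + 4)*(z^2 - 1) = (z - 1)*(z + 4)*(z + 1)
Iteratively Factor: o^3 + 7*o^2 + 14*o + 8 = (o + 4)*(o^2 + 3*o + 2) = (o + 2)*(o + 4)*(o + 1)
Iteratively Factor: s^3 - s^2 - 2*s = (s + 1)*(s^2 - 2*s) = s*(s + 1)*(s - 2)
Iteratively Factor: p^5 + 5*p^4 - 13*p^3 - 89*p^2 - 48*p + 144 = (p + 3)*(p^4 + 2*p^3 - 19*p^2 - 32*p + 48) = (p - 4)*(p + 3)*(p^3 + 6*p^2 + 5*p - 12) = (p - 4)*(p - 1)*(p + 3)*(p^2 + 7*p + 12) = (p - 4)*(p - 1)*(p + 3)*(p + 4)*(p + 3)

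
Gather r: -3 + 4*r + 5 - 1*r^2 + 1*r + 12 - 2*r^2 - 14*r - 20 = -3*r^2 - 9*r - 6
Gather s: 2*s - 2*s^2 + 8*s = -2*s^2 + 10*s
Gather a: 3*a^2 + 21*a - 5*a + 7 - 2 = 3*a^2 + 16*a + 5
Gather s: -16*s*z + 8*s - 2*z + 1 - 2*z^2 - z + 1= s*(8 - 16*z) - 2*z^2 - 3*z + 2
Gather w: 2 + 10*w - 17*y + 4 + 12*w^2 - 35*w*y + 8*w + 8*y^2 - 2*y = 12*w^2 + w*(18 - 35*y) + 8*y^2 - 19*y + 6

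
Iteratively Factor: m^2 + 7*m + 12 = (m + 3)*(m + 4)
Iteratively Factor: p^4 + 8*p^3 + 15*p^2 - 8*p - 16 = (p - 1)*(p^3 + 9*p^2 + 24*p + 16) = (p - 1)*(p + 1)*(p^2 + 8*p + 16) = (p - 1)*(p + 1)*(p + 4)*(p + 4)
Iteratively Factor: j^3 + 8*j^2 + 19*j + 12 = (j + 4)*(j^2 + 4*j + 3) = (j + 1)*(j + 4)*(j + 3)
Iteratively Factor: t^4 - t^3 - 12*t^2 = (t)*(t^3 - t^2 - 12*t) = t*(t - 4)*(t^2 + 3*t) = t^2*(t - 4)*(t + 3)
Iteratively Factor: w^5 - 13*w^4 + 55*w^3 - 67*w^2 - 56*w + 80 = (w + 1)*(w^4 - 14*w^3 + 69*w^2 - 136*w + 80) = (w - 5)*(w + 1)*(w^3 - 9*w^2 + 24*w - 16) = (w - 5)*(w - 1)*(w + 1)*(w^2 - 8*w + 16) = (w - 5)*(w - 4)*(w - 1)*(w + 1)*(w - 4)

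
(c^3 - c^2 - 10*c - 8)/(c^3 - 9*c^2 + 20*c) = (c^2 + 3*c + 2)/(c*(c - 5))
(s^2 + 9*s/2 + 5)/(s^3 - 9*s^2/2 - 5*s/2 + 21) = (2*s + 5)/(2*s^2 - 13*s + 21)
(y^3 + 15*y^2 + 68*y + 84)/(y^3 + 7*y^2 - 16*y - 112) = (y^2 + 8*y + 12)/(y^2 - 16)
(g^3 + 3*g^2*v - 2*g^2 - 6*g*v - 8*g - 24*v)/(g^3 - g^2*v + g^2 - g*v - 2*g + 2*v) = (-g^2 - 3*g*v + 4*g + 12*v)/(-g^2 + g*v + g - v)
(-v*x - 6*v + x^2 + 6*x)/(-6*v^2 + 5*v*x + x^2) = (x + 6)/(6*v + x)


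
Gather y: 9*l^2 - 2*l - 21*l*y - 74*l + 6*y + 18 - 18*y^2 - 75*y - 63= 9*l^2 - 76*l - 18*y^2 + y*(-21*l - 69) - 45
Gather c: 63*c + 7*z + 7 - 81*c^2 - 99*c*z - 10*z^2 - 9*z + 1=-81*c^2 + c*(63 - 99*z) - 10*z^2 - 2*z + 8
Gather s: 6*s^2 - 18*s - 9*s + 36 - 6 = 6*s^2 - 27*s + 30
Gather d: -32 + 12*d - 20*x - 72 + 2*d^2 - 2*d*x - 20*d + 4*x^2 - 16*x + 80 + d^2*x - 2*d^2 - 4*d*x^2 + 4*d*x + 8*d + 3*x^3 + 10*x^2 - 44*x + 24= d^2*x + d*(-4*x^2 + 2*x) + 3*x^3 + 14*x^2 - 80*x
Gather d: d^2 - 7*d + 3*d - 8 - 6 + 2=d^2 - 4*d - 12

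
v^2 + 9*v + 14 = (v + 2)*(v + 7)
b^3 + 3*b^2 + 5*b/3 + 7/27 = (b + 1/3)^2*(b + 7/3)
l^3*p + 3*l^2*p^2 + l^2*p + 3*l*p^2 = l*(l + 3*p)*(l*p + p)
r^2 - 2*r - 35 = (r - 7)*(r + 5)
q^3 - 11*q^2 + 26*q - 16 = (q - 8)*(q - 2)*(q - 1)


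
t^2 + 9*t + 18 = (t + 3)*(t + 6)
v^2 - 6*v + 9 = (v - 3)^2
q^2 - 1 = (q - 1)*(q + 1)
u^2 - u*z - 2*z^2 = (u - 2*z)*(u + z)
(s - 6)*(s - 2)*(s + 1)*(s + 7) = s^4 - 45*s^2 + 40*s + 84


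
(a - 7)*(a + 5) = a^2 - 2*a - 35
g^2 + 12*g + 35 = (g + 5)*(g + 7)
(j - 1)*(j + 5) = j^2 + 4*j - 5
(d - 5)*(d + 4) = d^2 - d - 20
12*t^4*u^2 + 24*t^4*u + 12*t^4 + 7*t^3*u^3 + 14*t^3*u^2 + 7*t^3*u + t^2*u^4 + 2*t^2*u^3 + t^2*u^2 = (3*t + u)*(4*t + u)*(t*u + t)^2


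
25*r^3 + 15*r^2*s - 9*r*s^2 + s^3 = (-5*r + s)^2*(r + s)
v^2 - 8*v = v*(v - 8)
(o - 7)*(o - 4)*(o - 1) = o^3 - 12*o^2 + 39*o - 28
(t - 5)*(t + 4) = t^2 - t - 20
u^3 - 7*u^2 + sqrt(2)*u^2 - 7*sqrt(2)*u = u*(u - 7)*(u + sqrt(2))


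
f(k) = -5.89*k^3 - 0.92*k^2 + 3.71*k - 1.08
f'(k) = -17.67*k^2 - 1.84*k + 3.71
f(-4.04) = 357.30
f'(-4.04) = -277.26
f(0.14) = -0.59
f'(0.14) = 3.11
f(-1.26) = 4.57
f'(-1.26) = -22.02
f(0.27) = -0.26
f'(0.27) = 1.93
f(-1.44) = 9.26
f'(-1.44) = -30.28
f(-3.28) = 184.70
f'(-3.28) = -180.36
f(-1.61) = 15.14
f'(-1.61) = -39.13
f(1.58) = -20.75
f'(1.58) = -43.31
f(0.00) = -1.08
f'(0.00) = 3.71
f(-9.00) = 4184.82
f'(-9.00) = -1411.00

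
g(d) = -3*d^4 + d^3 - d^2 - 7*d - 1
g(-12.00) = -63997.00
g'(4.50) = -1048.75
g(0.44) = -4.30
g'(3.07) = -332.08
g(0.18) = -2.29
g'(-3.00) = 350.00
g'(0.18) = -7.33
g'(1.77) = -67.68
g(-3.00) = -259.00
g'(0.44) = -8.32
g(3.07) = -269.47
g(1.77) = -40.42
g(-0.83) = 2.13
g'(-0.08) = -6.81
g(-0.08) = -0.45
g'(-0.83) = 3.59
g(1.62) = -31.38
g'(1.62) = -53.39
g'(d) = -12*d^3 + 3*d^2 - 2*d - 7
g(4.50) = -1191.81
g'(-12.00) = 21185.00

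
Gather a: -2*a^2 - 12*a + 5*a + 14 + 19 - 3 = -2*a^2 - 7*a + 30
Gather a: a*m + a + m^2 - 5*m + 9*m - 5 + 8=a*(m + 1) + m^2 + 4*m + 3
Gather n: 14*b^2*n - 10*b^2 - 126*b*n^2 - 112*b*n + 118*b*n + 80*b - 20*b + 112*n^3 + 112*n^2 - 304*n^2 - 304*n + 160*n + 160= -10*b^2 + 60*b + 112*n^3 + n^2*(-126*b - 192) + n*(14*b^2 + 6*b - 144) + 160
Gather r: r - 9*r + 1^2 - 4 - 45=-8*r - 48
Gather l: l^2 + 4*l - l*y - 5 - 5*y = l^2 + l*(4 - y) - 5*y - 5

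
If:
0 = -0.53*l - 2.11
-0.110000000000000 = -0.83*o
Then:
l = -3.98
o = 0.13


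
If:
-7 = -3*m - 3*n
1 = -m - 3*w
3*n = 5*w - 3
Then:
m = 35/4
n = -77/12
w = -13/4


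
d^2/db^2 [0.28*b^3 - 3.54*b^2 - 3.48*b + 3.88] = 1.68*b - 7.08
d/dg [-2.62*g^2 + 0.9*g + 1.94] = 0.9 - 5.24*g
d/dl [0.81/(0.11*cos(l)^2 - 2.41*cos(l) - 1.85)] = (0.1782*cos(l) - 1.9521)*sin(l)/(-0.11*cos(l)^2 + 2.41*cos(l) + 1.85)^2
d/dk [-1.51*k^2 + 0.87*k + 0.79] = 0.87 - 3.02*k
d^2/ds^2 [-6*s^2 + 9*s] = -12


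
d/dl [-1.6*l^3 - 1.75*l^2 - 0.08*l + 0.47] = -4.8*l^2 - 3.5*l - 0.08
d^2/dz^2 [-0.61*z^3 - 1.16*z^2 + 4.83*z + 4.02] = -3.66*z - 2.32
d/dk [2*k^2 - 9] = 4*k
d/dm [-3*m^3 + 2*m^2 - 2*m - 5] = -9*m^2 + 4*m - 2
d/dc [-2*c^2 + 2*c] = 2 - 4*c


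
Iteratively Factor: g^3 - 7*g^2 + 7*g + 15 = (g + 1)*(g^2 - 8*g + 15) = (g - 5)*(g + 1)*(g - 3)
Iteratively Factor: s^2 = (s)*(s)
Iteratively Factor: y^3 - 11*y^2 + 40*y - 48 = (y - 4)*(y^2 - 7*y + 12) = (y - 4)^2*(y - 3)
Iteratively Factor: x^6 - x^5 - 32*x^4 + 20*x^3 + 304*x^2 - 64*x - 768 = (x - 4)*(x^5 + 3*x^4 - 20*x^3 - 60*x^2 + 64*x + 192) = (x - 4)*(x + 4)*(x^4 - x^3 - 16*x^2 + 4*x + 48) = (x - 4)*(x + 2)*(x + 4)*(x^3 - 3*x^2 - 10*x + 24) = (x - 4)*(x + 2)*(x + 3)*(x + 4)*(x^2 - 6*x + 8) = (x - 4)*(x - 2)*(x + 2)*(x + 3)*(x + 4)*(x - 4)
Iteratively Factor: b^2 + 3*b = (b + 3)*(b)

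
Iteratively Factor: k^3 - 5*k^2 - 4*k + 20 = (k + 2)*(k^2 - 7*k + 10) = (k - 5)*(k + 2)*(k - 2)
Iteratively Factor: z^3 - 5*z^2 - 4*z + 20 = (z - 5)*(z^2 - 4) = (z - 5)*(z - 2)*(z + 2)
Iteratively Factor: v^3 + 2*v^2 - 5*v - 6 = (v - 2)*(v^2 + 4*v + 3) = (v - 2)*(v + 1)*(v + 3)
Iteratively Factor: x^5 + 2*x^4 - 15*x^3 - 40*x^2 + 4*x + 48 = (x - 4)*(x^4 + 6*x^3 + 9*x^2 - 4*x - 12) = (x - 4)*(x + 2)*(x^3 + 4*x^2 + x - 6) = (x - 4)*(x + 2)^2*(x^2 + 2*x - 3) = (x - 4)*(x + 2)^2*(x + 3)*(x - 1)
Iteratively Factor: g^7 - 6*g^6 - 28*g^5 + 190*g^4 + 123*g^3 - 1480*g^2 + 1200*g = (g - 3)*(g^6 - 3*g^5 - 37*g^4 + 79*g^3 + 360*g^2 - 400*g) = (g - 3)*(g - 1)*(g^5 - 2*g^4 - 39*g^3 + 40*g^2 + 400*g) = (g - 5)*(g - 3)*(g - 1)*(g^4 + 3*g^3 - 24*g^2 - 80*g) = (g - 5)*(g - 3)*(g - 1)*(g + 4)*(g^3 - g^2 - 20*g) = (g - 5)*(g - 3)*(g - 1)*(g + 4)^2*(g^2 - 5*g) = (g - 5)^2*(g - 3)*(g - 1)*(g + 4)^2*(g)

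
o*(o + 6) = o^2 + 6*o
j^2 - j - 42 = (j - 7)*(j + 6)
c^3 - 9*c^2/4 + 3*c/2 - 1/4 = (c - 1)^2*(c - 1/4)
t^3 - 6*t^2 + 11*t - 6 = (t - 3)*(t - 2)*(t - 1)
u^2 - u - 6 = (u - 3)*(u + 2)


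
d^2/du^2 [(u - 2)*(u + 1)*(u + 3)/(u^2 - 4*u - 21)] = 80/(u^3 - 21*u^2 + 147*u - 343)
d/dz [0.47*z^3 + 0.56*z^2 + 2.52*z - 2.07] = 1.41*z^2 + 1.12*z + 2.52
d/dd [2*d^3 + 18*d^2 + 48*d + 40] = 6*d^2 + 36*d + 48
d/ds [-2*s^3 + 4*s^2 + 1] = 2*s*(4 - 3*s)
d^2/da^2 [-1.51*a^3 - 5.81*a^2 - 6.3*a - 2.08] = -9.06*a - 11.62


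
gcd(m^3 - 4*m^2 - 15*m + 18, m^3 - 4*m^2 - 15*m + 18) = m^3 - 4*m^2 - 15*m + 18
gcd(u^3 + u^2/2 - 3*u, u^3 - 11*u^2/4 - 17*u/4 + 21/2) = u + 2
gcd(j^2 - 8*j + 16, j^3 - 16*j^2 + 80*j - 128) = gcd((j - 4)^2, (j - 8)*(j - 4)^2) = j^2 - 8*j + 16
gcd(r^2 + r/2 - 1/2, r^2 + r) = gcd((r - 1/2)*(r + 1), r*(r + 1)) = r + 1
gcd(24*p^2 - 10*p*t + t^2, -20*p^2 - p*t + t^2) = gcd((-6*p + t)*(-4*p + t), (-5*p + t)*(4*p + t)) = 1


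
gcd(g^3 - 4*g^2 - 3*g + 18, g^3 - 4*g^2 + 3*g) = g - 3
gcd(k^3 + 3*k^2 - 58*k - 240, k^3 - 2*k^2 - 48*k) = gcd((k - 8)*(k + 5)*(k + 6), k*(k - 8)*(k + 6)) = k^2 - 2*k - 48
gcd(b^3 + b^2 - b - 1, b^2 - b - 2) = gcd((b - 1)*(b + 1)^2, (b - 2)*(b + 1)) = b + 1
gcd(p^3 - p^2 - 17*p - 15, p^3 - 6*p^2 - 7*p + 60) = p^2 - 2*p - 15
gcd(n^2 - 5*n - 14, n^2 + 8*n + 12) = n + 2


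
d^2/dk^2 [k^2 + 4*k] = 2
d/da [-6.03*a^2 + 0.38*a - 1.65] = 0.38 - 12.06*a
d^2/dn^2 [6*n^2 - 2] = 12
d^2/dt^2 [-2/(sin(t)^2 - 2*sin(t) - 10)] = 4*(-2*sin(t)^4 + 3*sin(t)^3 - 19*sin(t)^2 + 4*sin(t) + 14)/(2*sin(t) + cos(t)^2 + 9)^3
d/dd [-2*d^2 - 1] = -4*d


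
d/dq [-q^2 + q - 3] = 1 - 2*q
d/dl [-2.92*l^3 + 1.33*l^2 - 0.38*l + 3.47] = -8.76*l^2 + 2.66*l - 0.38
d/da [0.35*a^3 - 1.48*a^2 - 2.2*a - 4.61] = 1.05*a^2 - 2.96*a - 2.2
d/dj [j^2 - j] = 2*j - 1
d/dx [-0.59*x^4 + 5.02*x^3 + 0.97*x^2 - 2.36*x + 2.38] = -2.36*x^3 + 15.06*x^2 + 1.94*x - 2.36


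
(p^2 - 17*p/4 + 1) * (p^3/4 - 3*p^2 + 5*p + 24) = p^5/4 - 65*p^4/16 + 18*p^3 - p^2/4 - 97*p + 24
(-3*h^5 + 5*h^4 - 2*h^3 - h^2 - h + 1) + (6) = -3*h^5 + 5*h^4 - 2*h^3 - h^2 - h + 7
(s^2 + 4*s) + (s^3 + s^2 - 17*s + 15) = s^3 + 2*s^2 - 13*s + 15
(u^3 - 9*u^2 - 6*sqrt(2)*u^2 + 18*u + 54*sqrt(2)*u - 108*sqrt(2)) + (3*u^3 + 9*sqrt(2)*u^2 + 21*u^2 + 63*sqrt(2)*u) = 4*u^3 + 3*sqrt(2)*u^2 + 12*u^2 + 18*u + 117*sqrt(2)*u - 108*sqrt(2)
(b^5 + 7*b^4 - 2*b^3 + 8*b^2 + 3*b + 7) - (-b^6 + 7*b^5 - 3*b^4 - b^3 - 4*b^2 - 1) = b^6 - 6*b^5 + 10*b^4 - b^3 + 12*b^2 + 3*b + 8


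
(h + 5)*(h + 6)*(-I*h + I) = -I*h^3 - 10*I*h^2 - 19*I*h + 30*I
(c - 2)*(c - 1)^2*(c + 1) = c^4 - 3*c^3 + c^2 + 3*c - 2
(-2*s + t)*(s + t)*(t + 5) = -2*s^2*t - 10*s^2 - s*t^2 - 5*s*t + t^3 + 5*t^2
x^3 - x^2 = x^2*(x - 1)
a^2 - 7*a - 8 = (a - 8)*(a + 1)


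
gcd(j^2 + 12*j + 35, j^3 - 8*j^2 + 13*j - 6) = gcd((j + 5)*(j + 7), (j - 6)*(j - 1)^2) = 1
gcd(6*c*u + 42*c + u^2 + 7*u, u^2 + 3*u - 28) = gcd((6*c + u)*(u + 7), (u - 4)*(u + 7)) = u + 7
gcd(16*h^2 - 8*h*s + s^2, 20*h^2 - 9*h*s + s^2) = -4*h + s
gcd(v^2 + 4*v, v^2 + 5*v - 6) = 1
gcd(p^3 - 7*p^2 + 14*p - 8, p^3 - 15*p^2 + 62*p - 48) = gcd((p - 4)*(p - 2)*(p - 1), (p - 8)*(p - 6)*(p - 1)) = p - 1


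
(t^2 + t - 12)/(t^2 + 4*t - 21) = (t + 4)/(t + 7)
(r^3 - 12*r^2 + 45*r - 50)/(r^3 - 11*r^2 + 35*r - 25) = (r - 2)/(r - 1)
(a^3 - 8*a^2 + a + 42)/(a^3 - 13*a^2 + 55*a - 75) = (a^2 - 5*a - 14)/(a^2 - 10*a + 25)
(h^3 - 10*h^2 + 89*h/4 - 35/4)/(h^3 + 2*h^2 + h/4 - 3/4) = (2*h^2 - 19*h + 35)/(2*h^2 + 5*h + 3)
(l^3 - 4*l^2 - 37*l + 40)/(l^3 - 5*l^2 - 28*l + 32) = (l + 5)/(l + 4)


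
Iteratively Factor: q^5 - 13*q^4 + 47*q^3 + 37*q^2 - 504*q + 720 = (q - 3)*(q^4 - 10*q^3 + 17*q^2 + 88*q - 240) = (q - 4)*(q - 3)*(q^3 - 6*q^2 - 7*q + 60) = (q - 4)^2*(q - 3)*(q^2 - 2*q - 15) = (q - 4)^2*(q - 3)*(q + 3)*(q - 5)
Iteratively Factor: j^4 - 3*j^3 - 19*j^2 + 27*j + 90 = (j + 2)*(j^3 - 5*j^2 - 9*j + 45) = (j + 2)*(j + 3)*(j^2 - 8*j + 15) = (j - 3)*(j + 2)*(j + 3)*(j - 5)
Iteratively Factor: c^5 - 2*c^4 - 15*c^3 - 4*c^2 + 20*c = (c - 5)*(c^4 + 3*c^3 - 4*c) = (c - 5)*(c + 2)*(c^3 + c^2 - 2*c) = (c - 5)*(c + 2)^2*(c^2 - c) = (c - 5)*(c - 1)*(c + 2)^2*(c)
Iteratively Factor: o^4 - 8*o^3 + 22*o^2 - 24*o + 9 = (o - 1)*(o^3 - 7*o^2 + 15*o - 9) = (o - 3)*(o - 1)*(o^2 - 4*o + 3) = (o - 3)*(o - 1)^2*(o - 3)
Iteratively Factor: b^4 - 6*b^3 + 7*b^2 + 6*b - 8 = (b - 1)*(b^3 - 5*b^2 + 2*b + 8) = (b - 4)*(b - 1)*(b^2 - b - 2) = (b - 4)*(b - 1)*(b + 1)*(b - 2)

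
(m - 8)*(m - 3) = m^2 - 11*m + 24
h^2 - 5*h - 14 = (h - 7)*(h + 2)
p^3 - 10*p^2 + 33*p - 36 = (p - 4)*(p - 3)^2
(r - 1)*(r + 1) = r^2 - 1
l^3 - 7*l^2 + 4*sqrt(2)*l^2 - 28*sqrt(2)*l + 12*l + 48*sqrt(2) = (l - 4)*(l - 3)*(l + 4*sqrt(2))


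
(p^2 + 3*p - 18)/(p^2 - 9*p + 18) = (p + 6)/(p - 6)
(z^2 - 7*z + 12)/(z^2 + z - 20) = (z - 3)/(z + 5)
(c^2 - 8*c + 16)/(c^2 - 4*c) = (c - 4)/c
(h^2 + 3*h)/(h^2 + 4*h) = (h + 3)/(h + 4)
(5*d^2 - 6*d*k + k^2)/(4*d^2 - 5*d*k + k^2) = (5*d - k)/(4*d - k)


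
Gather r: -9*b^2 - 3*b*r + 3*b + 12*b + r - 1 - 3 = -9*b^2 + 15*b + r*(1 - 3*b) - 4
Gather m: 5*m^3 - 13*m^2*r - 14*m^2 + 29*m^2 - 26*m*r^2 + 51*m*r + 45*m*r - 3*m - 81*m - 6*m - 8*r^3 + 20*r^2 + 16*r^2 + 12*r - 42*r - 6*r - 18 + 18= 5*m^3 + m^2*(15 - 13*r) + m*(-26*r^2 + 96*r - 90) - 8*r^3 + 36*r^2 - 36*r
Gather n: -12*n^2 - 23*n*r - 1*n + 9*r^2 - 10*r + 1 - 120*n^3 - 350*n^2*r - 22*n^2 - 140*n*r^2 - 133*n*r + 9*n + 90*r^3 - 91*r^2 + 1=-120*n^3 + n^2*(-350*r - 34) + n*(-140*r^2 - 156*r + 8) + 90*r^3 - 82*r^2 - 10*r + 2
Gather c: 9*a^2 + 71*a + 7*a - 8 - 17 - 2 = 9*a^2 + 78*a - 27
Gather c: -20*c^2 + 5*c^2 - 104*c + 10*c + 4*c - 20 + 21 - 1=-15*c^2 - 90*c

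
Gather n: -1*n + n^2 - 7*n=n^2 - 8*n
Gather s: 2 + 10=12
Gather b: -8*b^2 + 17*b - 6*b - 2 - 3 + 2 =-8*b^2 + 11*b - 3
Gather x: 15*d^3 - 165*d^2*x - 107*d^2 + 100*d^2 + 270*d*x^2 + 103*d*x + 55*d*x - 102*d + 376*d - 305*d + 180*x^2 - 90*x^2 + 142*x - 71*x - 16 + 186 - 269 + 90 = 15*d^3 - 7*d^2 - 31*d + x^2*(270*d + 90) + x*(-165*d^2 + 158*d + 71) - 9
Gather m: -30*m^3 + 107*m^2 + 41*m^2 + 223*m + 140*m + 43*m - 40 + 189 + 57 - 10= -30*m^3 + 148*m^2 + 406*m + 196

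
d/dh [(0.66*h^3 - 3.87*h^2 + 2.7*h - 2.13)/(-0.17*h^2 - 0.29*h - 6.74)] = (-0.1122*h^4 - 0.3828*h^3 - 11.7639*h^2 + 51.4434*h - 18.8157)/(0.0289*h^4 + 0.0986*h^3 + 2.3757*h^2 + 3.9092*h + 45.4276)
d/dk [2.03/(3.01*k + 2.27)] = -6.1103/(3.01*k + 2.27)^2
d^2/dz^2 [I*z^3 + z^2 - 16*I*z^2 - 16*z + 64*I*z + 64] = 6*I*z + 2 - 32*I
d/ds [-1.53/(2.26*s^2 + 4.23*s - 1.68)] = (6.9156*s + 6.4719)/(2.26*s^2 + 4.23*s - 1.68)^2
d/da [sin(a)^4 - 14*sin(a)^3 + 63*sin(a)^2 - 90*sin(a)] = 2*(2*sin(a)^3 - 21*sin(a)^2 + 63*sin(a) - 45)*cos(a)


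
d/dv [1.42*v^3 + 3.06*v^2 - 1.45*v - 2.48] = 4.26*v^2 + 6.12*v - 1.45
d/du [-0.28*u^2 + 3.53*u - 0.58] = 3.53 - 0.56*u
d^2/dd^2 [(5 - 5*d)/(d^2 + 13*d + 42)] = 10*(-(d - 1)*(2*d + 13)^2 + 3*(d + 4)*(d^2 + 13*d + 42))/(d^2 + 13*d + 42)^3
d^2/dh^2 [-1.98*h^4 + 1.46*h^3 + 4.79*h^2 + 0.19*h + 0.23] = -23.76*h^2 + 8.76*h + 9.58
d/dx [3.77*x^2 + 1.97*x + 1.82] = 7.54*x + 1.97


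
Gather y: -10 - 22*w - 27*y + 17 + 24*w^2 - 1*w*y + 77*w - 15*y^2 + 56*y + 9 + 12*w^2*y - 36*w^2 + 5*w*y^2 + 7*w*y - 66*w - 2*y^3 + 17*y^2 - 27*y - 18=-12*w^2 - 11*w - 2*y^3 + y^2*(5*w + 2) + y*(12*w^2 + 6*w + 2) - 2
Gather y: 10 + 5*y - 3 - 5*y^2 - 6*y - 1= -5*y^2 - y + 6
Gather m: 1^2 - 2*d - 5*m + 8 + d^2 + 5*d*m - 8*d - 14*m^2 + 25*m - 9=d^2 - 10*d - 14*m^2 + m*(5*d + 20)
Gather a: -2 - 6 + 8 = 0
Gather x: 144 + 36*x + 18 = 36*x + 162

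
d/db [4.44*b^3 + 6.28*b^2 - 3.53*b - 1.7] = 13.32*b^2 + 12.56*b - 3.53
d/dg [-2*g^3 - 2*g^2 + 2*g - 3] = -6*g^2 - 4*g + 2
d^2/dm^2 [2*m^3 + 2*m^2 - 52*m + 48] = 12*m + 4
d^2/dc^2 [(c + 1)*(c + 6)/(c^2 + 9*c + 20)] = 4*(-c^3 - 21*c^2 - 129*c - 247)/(c^6 + 27*c^5 + 303*c^4 + 1809*c^3 + 6060*c^2 + 10800*c + 8000)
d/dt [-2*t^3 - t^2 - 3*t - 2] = -6*t^2 - 2*t - 3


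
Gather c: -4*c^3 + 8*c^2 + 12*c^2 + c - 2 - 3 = -4*c^3 + 20*c^2 + c - 5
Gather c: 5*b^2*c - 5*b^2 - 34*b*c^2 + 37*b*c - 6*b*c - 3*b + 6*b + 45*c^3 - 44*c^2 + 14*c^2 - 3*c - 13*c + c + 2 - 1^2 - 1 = -5*b^2 + 3*b + 45*c^3 + c^2*(-34*b - 30) + c*(5*b^2 + 31*b - 15)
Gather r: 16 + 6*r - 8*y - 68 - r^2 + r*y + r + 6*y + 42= -r^2 + r*(y + 7) - 2*y - 10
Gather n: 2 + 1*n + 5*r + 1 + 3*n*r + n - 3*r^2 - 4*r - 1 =n*(3*r + 2) - 3*r^2 + r + 2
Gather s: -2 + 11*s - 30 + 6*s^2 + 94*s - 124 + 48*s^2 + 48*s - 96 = 54*s^2 + 153*s - 252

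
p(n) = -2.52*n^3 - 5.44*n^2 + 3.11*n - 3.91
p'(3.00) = -97.57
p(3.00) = -111.58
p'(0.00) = 3.11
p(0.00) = -3.91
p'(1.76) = -39.46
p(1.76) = -29.03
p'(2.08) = -52.23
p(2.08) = -43.65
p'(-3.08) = -35.10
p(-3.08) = 8.53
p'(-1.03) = 6.30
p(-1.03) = -10.13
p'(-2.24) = -10.45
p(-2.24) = -9.85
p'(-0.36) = 6.05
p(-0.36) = -5.62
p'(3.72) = -141.98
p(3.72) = -197.35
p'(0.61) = -6.34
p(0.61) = -4.61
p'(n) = -7.56*n^2 - 10.88*n + 3.11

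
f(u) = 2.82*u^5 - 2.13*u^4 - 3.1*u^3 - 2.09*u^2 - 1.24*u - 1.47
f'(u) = 14.1*u^4 - 8.52*u^3 - 9.3*u^2 - 4.18*u - 1.24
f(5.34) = 9973.18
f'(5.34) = 9879.14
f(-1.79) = -61.86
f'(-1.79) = 170.06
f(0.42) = -2.62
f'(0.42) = -4.83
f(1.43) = -8.63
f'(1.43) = 7.81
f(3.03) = 430.03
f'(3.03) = 852.18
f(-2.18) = -163.53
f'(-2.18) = 370.40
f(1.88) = 7.83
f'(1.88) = 77.56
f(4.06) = 2283.69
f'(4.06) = 3089.40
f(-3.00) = -790.65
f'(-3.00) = 1299.74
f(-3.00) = -790.65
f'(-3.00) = 1299.74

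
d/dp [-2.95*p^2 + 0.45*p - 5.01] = 0.45 - 5.9*p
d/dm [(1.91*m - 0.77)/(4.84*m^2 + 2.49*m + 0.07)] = (-9.2444*m^2 + 7.4536*m + 2.051)/(23.4256*m^4 + 24.1032*m^3 + 6.8777*m^2 + 0.3486*m + 0.0049)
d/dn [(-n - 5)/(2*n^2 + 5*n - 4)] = (-2*n^2 - 5*n + (n + 5)*(4*n + 5) + 4)/(2*n^2 + 5*n - 4)^2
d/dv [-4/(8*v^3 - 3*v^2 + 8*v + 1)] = 8*(12*v^2 - 3*v + 4)/(8*v^3 - 3*v^2 + 8*v + 1)^2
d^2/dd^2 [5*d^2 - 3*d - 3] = 10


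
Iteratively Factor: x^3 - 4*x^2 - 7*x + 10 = (x + 2)*(x^2 - 6*x + 5) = (x - 1)*(x + 2)*(x - 5)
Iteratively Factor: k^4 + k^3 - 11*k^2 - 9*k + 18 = (k - 1)*(k^3 + 2*k^2 - 9*k - 18) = (k - 3)*(k - 1)*(k^2 + 5*k + 6) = (k - 3)*(k - 1)*(k + 2)*(k + 3)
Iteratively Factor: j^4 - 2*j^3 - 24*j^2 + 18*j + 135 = (j + 3)*(j^3 - 5*j^2 - 9*j + 45) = (j - 3)*(j + 3)*(j^2 - 2*j - 15) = (j - 5)*(j - 3)*(j + 3)*(j + 3)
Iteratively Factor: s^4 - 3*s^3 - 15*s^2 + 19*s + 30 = (s - 5)*(s^3 + 2*s^2 - 5*s - 6) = (s - 5)*(s + 1)*(s^2 + s - 6) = (s - 5)*(s - 2)*(s + 1)*(s + 3)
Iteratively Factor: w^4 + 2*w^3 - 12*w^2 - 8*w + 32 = (w + 4)*(w^3 - 2*w^2 - 4*w + 8) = (w - 2)*(w + 4)*(w^2 - 4) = (w - 2)*(w + 2)*(w + 4)*(w - 2)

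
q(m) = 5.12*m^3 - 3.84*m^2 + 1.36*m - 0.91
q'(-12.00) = 2305.36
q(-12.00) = -9417.55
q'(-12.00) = 2305.36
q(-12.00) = -9417.55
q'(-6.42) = 683.75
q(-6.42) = -1522.71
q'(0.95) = 7.93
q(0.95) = 1.31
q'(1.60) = 28.39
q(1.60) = 12.41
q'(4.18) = 237.63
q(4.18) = 311.62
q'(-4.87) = 403.05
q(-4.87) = -689.97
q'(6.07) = 520.68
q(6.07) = 1010.94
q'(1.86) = 40.21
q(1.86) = 21.28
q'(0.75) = 4.24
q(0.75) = 0.11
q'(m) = 15.36*m^2 - 7.68*m + 1.36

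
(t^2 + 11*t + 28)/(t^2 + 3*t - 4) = (t + 7)/(t - 1)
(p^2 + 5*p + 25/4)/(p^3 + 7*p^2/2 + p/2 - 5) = (p + 5/2)/(p^2 + p - 2)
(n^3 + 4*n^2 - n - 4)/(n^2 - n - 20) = (n^2 - 1)/(n - 5)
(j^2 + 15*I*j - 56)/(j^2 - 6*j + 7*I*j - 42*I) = (j + 8*I)/(j - 6)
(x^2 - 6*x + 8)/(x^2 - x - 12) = (x - 2)/(x + 3)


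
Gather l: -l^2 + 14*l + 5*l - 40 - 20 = -l^2 + 19*l - 60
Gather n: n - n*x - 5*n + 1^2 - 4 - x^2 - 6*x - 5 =n*(-x - 4) - x^2 - 6*x - 8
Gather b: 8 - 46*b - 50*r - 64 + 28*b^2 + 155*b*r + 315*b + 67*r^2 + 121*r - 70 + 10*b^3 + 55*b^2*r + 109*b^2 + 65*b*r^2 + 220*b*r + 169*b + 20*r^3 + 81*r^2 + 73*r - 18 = 10*b^3 + b^2*(55*r + 137) + b*(65*r^2 + 375*r + 438) + 20*r^3 + 148*r^2 + 144*r - 144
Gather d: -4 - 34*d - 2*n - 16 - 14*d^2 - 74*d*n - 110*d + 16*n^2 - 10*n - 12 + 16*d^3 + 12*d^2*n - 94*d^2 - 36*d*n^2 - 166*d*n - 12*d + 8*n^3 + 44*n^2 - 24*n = 16*d^3 + d^2*(12*n - 108) + d*(-36*n^2 - 240*n - 156) + 8*n^3 + 60*n^2 - 36*n - 32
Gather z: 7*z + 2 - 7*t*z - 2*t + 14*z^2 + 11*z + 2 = -2*t + 14*z^2 + z*(18 - 7*t) + 4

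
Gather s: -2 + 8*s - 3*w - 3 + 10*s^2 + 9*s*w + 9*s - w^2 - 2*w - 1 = 10*s^2 + s*(9*w + 17) - w^2 - 5*w - 6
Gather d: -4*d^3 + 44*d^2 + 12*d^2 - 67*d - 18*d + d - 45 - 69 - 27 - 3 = -4*d^3 + 56*d^2 - 84*d - 144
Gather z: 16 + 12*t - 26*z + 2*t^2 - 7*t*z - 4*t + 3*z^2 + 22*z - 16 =2*t^2 + 8*t + 3*z^2 + z*(-7*t - 4)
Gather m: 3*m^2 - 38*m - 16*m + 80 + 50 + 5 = 3*m^2 - 54*m + 135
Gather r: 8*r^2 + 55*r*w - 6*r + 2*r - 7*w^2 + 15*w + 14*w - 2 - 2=8*r^2 + r*(55*w - 4) - 7*w^2 + 29*w - 4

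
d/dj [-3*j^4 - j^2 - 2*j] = -12*j^3 - 2*j - 2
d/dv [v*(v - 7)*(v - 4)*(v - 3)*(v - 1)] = 5*v^4 - 60*v^3 + 225*v^2 - 290*v + 84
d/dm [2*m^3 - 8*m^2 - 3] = 2*m*(3*m - 8)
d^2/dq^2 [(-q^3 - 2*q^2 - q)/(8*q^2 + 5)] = 2*(-24*q^3 + 240*q^2 + 45*q - 50)/(512*q^6 + 960*q^4 + 600*q^2 + 125)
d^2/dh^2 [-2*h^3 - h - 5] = -12*h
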